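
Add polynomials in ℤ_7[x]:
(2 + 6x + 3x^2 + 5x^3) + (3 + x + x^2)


Add coefficients mod 7:
x^0: 2 + 3 = 5 (mod 7)
x^1: 6 + 1 = 0 (mod 7)
x^2: 3 + 1 = 4 (mod 7)
x^3: 5 + 0 = 5 (mod 7)
Result: 5 + 4x^2 + 5x^3

f + g = 5 + 4x^2 + 5x^3


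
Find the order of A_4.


|A_n| = n!/2 (even permutations)
|A_4| = 4!/2 = 24/2 = 12

|A_4| = 12


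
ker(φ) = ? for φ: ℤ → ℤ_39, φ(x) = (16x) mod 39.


Kernel = preimage of identity
ker(φ) = {x ∈ ℤ : 16x ≡ 0 (mod 39)}. gcd(16,39) = 1, so 16x ≡ 0 (mod 39) ⟺ x ≡ 0 (mod 39/1 = 39). Hence ker(φ) = 39ℤ

ker(φ) = 39ℤ


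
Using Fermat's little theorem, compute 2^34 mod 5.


Fermat's little theorem: if p is prime and gcd(a,p)=1, then a^(p-1) ≡ 1 (mod p)
p = 5 is prime, gcd(2,5) = 1
Reduce exponent: 34 mod 4 = 2
So 2^34 ≡ 2^2 (mod 5)
2^2 mod 5 = 4

2^34 ≡ 4 (mod 5)


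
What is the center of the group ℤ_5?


Z(G) = {g ∈ G | gx = xg for all x ∈ G}
ℤ_5 is abelian, so Z(G) = G

Z(ℤ_5) = ℤ_5


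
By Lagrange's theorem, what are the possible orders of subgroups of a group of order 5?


Lagrange's theorem: |H| divides |G|
|G| = 5
Divisors of 5: 1, 5

Possible subgroup orders: {1, 5}


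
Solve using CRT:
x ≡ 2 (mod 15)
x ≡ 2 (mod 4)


m₁ = 15, m₂ = 4, gcd = 1, so CRT applies. M = m₁·m₂ = 60
Let M₁ = M/m₁ = 4, M₂ = M/m₂ = 15
Find y₁ ≡ M₁⁻¹ (mod m₁): 4⁻¹ ≡ 4 (mod 15)
Find y₂ ≡ M₂⁻¹ (mod m₂): 15⁻¹ ≡ 3 (mod 4)
x = a₁·M₁·y₁ + a₂·M₂·y₂ = 2·4·4 + 2·15·3 = 122
Reduce mod 60: x ≡ 2
Check: 2 mod 15 = 2 ✓, 2 mod 4 = 2 ✓

x ≡ 2 (mod 60)


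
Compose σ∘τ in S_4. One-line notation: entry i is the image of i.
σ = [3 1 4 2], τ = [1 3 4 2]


σ∘τ: apply τ first, then σ
1 →τ 1 →σ 3
2 →τ 3 →σ 4
3 →τ 4 →σ 2
4 →τ 2 →σ 1

σ∘τ = [3 4 2 1]


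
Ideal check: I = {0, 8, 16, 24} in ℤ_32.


Check ideal conditions for I = {0, 8, 16, 24} in ℤ_32:
(1) I is an additive subgroup? Yes
(2) For r ∈ ℤ_32 and a ∈ I: r·a ∈ I? Yes

Yes, I is an ideal of ℤ_32


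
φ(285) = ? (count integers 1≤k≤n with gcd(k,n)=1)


Factor n: 285 = 3 × 5 × 19
φ(n) = n · ∏(1 - 1/p) over distinct primes p | n
φ(285) = 285 · (1 - 1/3) · (1 - 1/5) · (1 - 1/19) = 144

φ(285) = 144


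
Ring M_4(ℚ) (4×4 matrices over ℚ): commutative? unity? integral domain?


Matrix multiplication is non-commutative for n ≥ 2; the identity matrix I is the unity; singular matrices give zero divisors, so not an integral domain
Commutative: No
Integral domain: No
Has unity: Yes

M_4(ℚ) (4×4 matrices over ℚ): Commutative=No, Unity=Yes


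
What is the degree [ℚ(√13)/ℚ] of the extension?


√13 has minimal polynomial x² - 13 (irreducible over ℚ since 13 is squarefree)

[ℚ(√13)/ℚ] = 2


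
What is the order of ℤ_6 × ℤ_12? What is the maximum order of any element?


|ℤ_6 × ℤ_12| = 6 × 12 = 72
Max element order = lcm(6,12) = 12
Cyclic? No (gcd=6)

|ℤ_6×ℤ_12| = 72, max element order = 12


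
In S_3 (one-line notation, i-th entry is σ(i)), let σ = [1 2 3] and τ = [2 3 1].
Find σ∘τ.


σ∘τ: apply τ first, then σ
1 →τ 2 →σ 2
2 →τ 3 →σ 3
3 →τ 1 →σ 1

σ∘τ = [2 3 1]


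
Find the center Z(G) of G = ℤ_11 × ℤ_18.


Z(G) = {g ∈ G | gx = xg for all x ∈ G}
Direct product of abelian groups is abelian, so Z(G) = G

Z(ℤ_11 × ℤ_18) = ℤ_11 × ℤ_18


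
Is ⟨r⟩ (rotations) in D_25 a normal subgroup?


H = ⟨r⟩ (rotations) in D_25
The rotation subgroup ⟨r⟩ has index 2 in D_25, so it is normal

Yes, normal subgroup


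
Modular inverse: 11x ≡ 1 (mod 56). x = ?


Use the extended Euclidean algorithm to write 1 = 11·s + 56·t; then s mod 56 is the inverse.
Euclidean algorithm:
  11 = 0·56 + 11
  56 = 5·11 + 1
  11 = 11·1 + 0
gcd(11,56) = 1
Back-substitution gives: 11·(-5) + 56·(1) = 1
So 11⁻¹ ≡ -5 ≡ 51 (mod 56)
Check: 11 × 51 = 561 ≡ 1 (mod 56) ✓

11⁻¹ ≡ 51 (mod 56)


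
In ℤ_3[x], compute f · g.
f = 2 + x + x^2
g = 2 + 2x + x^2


Expand and collect like terms; reduce coefficients mod 3:
x^0: 2·2 = 4 ≡ 1 (mod 3)
x^1: 2·2 + 1·2 = 6 ≡ 0 (mod 3)
x^2: 2·1 + 1·2 + 1·2 = 6 ≡ 0 (mod 3)
x^3: 1·1 + 1·2 = 3 ≡ 0 (mod 3)
x^4: 1·1 = 1 ≡ 1 (mod 3)
Result: 1 + x^4

f · g = 1 + x^4


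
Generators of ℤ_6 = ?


g generates ℤ_n iff gcd(g,n) = 1
Checking each g ∈ {1,...,5}:
gcd(1,6) = 1
gcd(2,6) = 2
gcd(3,6) = 3
gcd(4,6) = 2
gcd(5,6) = 1
Generators: {1, 5}
Number of generators = φ(6) = 2

Generators of ℤ_6 = {1, 5}


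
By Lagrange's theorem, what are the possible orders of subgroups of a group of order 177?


Lagrange's theorem: |H| divides |G|
|G| = 177
Divisors of 177: 1, 3, 59, 177

Possible subgroup orders: {1, 3, 59, 177}


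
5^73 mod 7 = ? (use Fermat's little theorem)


Fermat's little theorem: if p is prime and gcd(a,p)=1, then a^(p-1) ≡ 1 (mod p)
p = 7 is prime, gcd(5,7) = 1
Reduce exponent: 73 mod 6 = 1
So 5^73 ≡ 5^1 (mod 7)
5^1 mod 7 = 5

5^73 ≡ 5 (mod 7)


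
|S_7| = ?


|S_n| = n! (number of permutations of n symbols)
|S_7| = 7! = 5040

|S_7| = 5040


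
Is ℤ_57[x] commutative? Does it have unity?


ℤ_57 has zero divisors (3·19 ≡ 0), and these lift to constant zero divisors in ℤ_57[x]; so not an integral domain
Commutative: Yes
Integral domain: No
Has unity: Yes

ℤ_57[x]: Commutative=Yes, Unity=Yes


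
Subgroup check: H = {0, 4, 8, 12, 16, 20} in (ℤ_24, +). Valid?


Subgroup test for H = {0, 4, 8, 12, 16, 20} in (ℤ_24, +):
(1) 0 ∈ H? Yes
(2) Closure: for all a,b ∈ H, (a+b) mod 24 ∈ H? Yes
(3) Inverses: for all a ∈ H, -a mod 24 ∈ H? Yes

Yes, H is a subgroup of ℤ_24


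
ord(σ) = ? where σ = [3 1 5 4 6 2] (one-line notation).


Cycle decomposition: (1 3 5 6 2)
Cycle lengths: 5
Order = lcm(5) = 5

ord(σ) = 5


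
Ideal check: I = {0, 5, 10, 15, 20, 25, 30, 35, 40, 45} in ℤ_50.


Check ideal conditions for I = {0, 5, 10, 15, 20, 25, 30, 35, 40, 45} in ℤ_50:
(1) I is an additive subgroup? Yes
(2) For r ∈ ℤ_50 and a ∈ I: r·a ∈ I? Yes

Yes, I is an ideal of ℤ_50


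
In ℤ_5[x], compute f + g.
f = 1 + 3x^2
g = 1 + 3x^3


Add coefficients mod 5:
x^0: 1 + 1 = 2 (mod 5)
x^1: 0 + 0 = 0 (mod 5)
x^2: 3 + 0 = 3 (mod 5)
x^3: 0 + 3 = 3 (mod 5)
Result: 2 + 3x^2 + 3x^3

f + g = 2 + 3x^2 + 3x^3


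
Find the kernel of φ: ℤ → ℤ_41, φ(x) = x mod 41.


Kernel = preimage of identity
ker(φ) = {x ∈ ℤ : x ≡ 0 (mod 41)} = 41ℤ = {0, ±41, ±82, ...}

ker(φ) = 41ℤ


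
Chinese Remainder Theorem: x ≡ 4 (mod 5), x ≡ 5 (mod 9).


m₁ = 5, m₂ = 9, gcd = 1, so CRT applies. M = m₁·m₂ = 45
Let M₁ = M/m₁ = 9, M₂ = M/m₂ = 5
Find y₁ ≡ M₁⁻¹ (mod m₁): 9⁻¹ ≡ 4 (mod 5)
Find y₂ ≡ M₂⁻¹ (mod m₂): 5⁻¹ ≡ 2 (mod 9)
x = a₁·M₁·y₁ + a₂·M₂·y₂ = 4·9·4 + 5·5·2 = 194
Reduce mod 45: x ≡ 14
Check: 14 mod 5 = 4 ✓, 14 mod 9 = 5 ✓

x ≡ 14 (mod 45)


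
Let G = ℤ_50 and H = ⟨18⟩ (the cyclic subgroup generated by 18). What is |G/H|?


|⟨18⟩| = n / gcd(18, 50) = 50 / 2 = 25
H is normal (ℤ_50 is abelian).
|G/H| = |G| / |H| = 50 / 25 = 2

|G/H| = 2


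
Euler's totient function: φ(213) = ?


Factor n: 213 = 3 × 71
φ(n) = n · ∏(1 - 1/p) over distinct primes p | n
φ(213) = 213 · (1 - 1/3) · (1 - 1/71) = 140

φ(213) = 140


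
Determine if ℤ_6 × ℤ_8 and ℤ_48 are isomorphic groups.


Comparing ℤ_6 × ℤ_8 and ℤ_48:
gcd(6,8) = 2 ≠ 1. Max element order in ℤ_6×ℤ_8 is lcm(6,8) = 24 < 48, so it has no element of order 48

No, ℤ_6 × ℤ_8 ≇ ℤ_48


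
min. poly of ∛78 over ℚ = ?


∛78 satisfies x³ - 78 = 0, irreducible over ℚ (no rational root; 78 is not a perfect cube)

Minimal polynomial: x³ - 78


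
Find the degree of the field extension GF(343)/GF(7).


GF(343) = GF(7^3), so the extension degree is 3

[GF(343)/GF(7)] = 3


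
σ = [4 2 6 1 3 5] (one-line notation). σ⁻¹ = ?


To find σ⁻¹, swap domain and range:
σ(1) = 4 → σ⁻¹(4) = 1
σ(2) = 2 → σ⁻¹(2) = 2
σ(3) = 6 → σ⁻¹(6) = 3
σ(4) = 1 → σ⁻¹(1) = 4
σ(5) = 3 → σ⁻¹(3) = 5
σ(6) = 5 → σ⁻¹(5) = 6

σ⁻¹ = [4 2 5 1 6 3]


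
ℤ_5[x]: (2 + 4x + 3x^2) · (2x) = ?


Expand and collect like terms; reduce coefficients mod 5:
x^0: 2·0 = 0 ≡ 0 (mod 5)
x^1: 2·2 + 4·0 = 4 ≡ 4 (mod 5)
x^2: 4·2 + 3·0 = 8 ≡ 3 (mod 5)
x^3: 3·2 = 6 ≡ 1 (mod 5)
Result: 4x + 3x^2 + x^3

f · g = 4x + 3x^2 + x^3


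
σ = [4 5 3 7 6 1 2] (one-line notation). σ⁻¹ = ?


To find σ⁻¹, swap domain and range:
σ(1) = 4 → σ⁻¹(4) = 1
σ(2) = 5 → σ⁻¹(5) = 2
σ(3) = 3 → σ⁻¹(3) = 3
σ(4) = 7 → σ⁻¹(7) = 4
σ(5) = 6 → σ⁻¹(6) = 5
σ(6) = 1 → σ⁻¹(1) = 6
σ(7) = 2 → σ⁻¹(2) = 7

σ⁻¹ = [6 7 3 1 2 5 4]


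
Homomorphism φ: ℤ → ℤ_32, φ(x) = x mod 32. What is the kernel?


Kernel = preimage of identity
ker(φ) = {x ∈ ℤ : x ≡ 0 (mod 32)} = 32ℤ = {0, ±32, ±64, ...}

ker(φ) = 32ℤ


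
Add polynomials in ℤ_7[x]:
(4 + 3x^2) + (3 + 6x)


Add coefficients mod 7:
x^0: 4 + 3 = 0 (mod 7)
x^1: 0 + 6 = 6 (mod 7)
x^2: 3 + 0 = 3 (mod 7)
Result: 6x + 3x^2

f + g = 6x + 3x^2


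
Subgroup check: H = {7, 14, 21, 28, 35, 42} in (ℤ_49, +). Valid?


Subgroup test for H = {7, 14, 21, 28, 35, 42} in (ℤ_49, +):
(1) 0 ∈ H? No
(2) Closure: for all a,b ∈ H, (a+b) mod 49 ∈ H? No  [counterexample: 7 + 42 = 0 ∉ H]
(3) Inverses: for all a ∈ H, -a mod 49 ∈ H? Yes

No, H is not a subgroup of ℤ_49


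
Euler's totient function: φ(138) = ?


Factor n: 138 = 2 × 3 × 23
φ(n) = n · ∏(1 - 1/p) over distinct primes p | n
φ(138) = 138 · (1 - 1/2) · (1 - 1/3) · (1 - 1/23) = 44

φ(138) = 44


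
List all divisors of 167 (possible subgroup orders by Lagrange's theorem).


Lagrange's theorem: |H| divides |G|
|G| = 167
Divisors of 167: 1, 167

Possible subgroup orders: {1, 167}


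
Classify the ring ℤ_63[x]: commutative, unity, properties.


ℤ_63 has zero divisors (3·21 ≡ 0), and these lift to constant zero divisors in ℤ_63[x]; so not an integral domain
Commutative: Yes
Integral domain: No
Has unity: Yes

ℤ_63[x]: Commutative=Yes, Unity=Yes


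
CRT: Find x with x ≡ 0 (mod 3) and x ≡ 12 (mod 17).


m₁ = 3, m₂ = 17, gcd = 1, so CRT applies. M = m₁·m₂ = 51
Let M₁ = M/m₁ = 17, M₂ = M/m₂ = 3
Find y₁ ≡ M₁⁻¹ (mod m₁): 17⁻¹ ≡ 2 (mod 3)
Find y₂ ≡ M₂⁻¹ (mod m₂): 3⁻¹ ≡ 6 (mod 17)
x = a₁·M₁·y₁ + a₂·M₂·y₂ = 0·17·2 + 12·3·6 = 216
Reduce mod 51: x ≡ 12
Check: 12 mod 3 = 0 ✓, 12 mod 17 = 12 ✓

x ≡ 12 (mod 51)


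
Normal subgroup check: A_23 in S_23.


H = A_23 in S_23
A_23 has index 2 in S_23, and every subgroup of index 2 is normal

Yes, normal subgroup


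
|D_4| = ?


|D_n| = 2n (n rotations and n reflections)
|D_4| = 2×4 = 8

|D_4| = 8


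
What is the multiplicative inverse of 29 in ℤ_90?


Use the extended Euclidean algorithm to write 1 = 29·s + 90·t; then s mod 90 is the inverse.
Euclidean algorithm:
  29 = 0·90 + 29
  90 = 3·29 + 3
  29 = 9·3 + 2
  3 = 1·2 + 1
  2 = 2·1 + 0
gcd(29,90) = 1
Back-substitution gives: 29·(-31) + 90·(10) = 1
So 29⁻¹ ≡ -31 ≡ 59 (mod 90)
Check: 29 × 59 = 1711 ≡ 1 (mod 90) ✓

29⁻¹ ≡ 59 (mod 90)


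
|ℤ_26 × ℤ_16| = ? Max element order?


|ℤ_26 × ℤ_16| = 26 × 16 = 416
Max element order = lcm(26,16) = 208
Cyclic? No (gcd=2)

|ℤ_26×ℤ_16| = 416, max element order = 208


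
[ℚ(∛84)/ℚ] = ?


∛84 has minimal polynomial x³ - 84 (irreducible over ℚ since 84 is not a perfect cube)

[ℚ(∛84)/ℚ] = 3


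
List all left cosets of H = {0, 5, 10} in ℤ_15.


H = {0, 5, 10}, |H| = 3
Number of cosets = |G|/|H| = 15/3 = 5
0 + H = {0, 5, 10}
1 + H = {1, 6, 11}
2 + H = {2, 7, 12}
3 + H = {3, 8, 13}
4 + H = {4, 9, 14}

Cosets: 0+H={0,5,10}; 1+H={1,6,11}; 2+H={2,7,12}; 3+H={3,8,13}; 4+H={4,9,14}


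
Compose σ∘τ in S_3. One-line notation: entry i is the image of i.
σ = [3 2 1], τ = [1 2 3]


σ∘τ: apply τ first, then σ
1 →τ 1 →σ 3
2 →τ 2 →σ 2
3 →τ 3 →σ 1

σ∘τ = [3 2 1]


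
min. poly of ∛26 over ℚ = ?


∛26 satisfies x³ - 26 = 0, irreducible over ℚ (no rational root; 26 is not a perfect cube)

Minimal polynomial: x³ - 26


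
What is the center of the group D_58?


Z(G) = {g ∈ G | gx = xg for all x ∈ G}
For even n, Z(D_n) = {e, r^(n/2)}: the 180° rotation r^29 commutes with every reflection and rotation

Z(D_58) = {e, r^29}


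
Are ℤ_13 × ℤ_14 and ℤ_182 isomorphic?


Comparing ℤ_13 × ℤ_14 and ℤ_182:
gcd(13,14) = 1, so ℤ_13 × ℤ_14 ≅ ℤ_182 (CRT)

Yes, ℤ_13 × ℤ_14 ≅ ℤ_182


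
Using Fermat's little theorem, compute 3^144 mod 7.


Fermat's little theorem: if p is prime and gcd(a,p)=1, then a^(p-1) ≡ 1 (mod p)
p = 7 is prime, gcd(3,7) = 1
Reduce exponent: 144 mod 6 = 0
So 3^144 ≡ 3^0 (mod 7)
3^0 = 1

3^144 ≡ 1 (mod 7)


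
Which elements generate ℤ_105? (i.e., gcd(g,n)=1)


g generates ℤ_n iff gcd(g,n) = 1
Prime factors of 105: 3, 5, 7
Generators are g ∈ {1,...,104} not divisible by any of these primes.
Generators: {1, 2, 4, 8, 11, 13, 16, 17, 19, 22, 23, 26, 29, 31, 32, 34, 37, 38, 41, 43, 44, 46, 47, 52, 53, 58, 59, 61, 62, 64, 67, 68, 71, 73, 74, 76, 79, 82, 83, 86, 88, 89, 92, 94, 97, 101, 103, 104}
Number of generators = φ(105) = 48

Generators of ℤ_105 = {1, 2, 4, 8, 11, 13, 16, 17, 19, 22, 23, 26, 29, 31, 32, 34, 37, 38, 41, 43, 44, 46, 47, 52, 53, 58, 59, 61, 62, 64, 67, 68, 71, 73, 74, 76, 79, 82, 83, 86, 88, 89, 92, 94, 97, 101, 103, 104}


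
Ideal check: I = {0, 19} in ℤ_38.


Check ideal conditions for I = {0, 19} in ℤ_38:
(1) I is an additive subgroup? Yes
(2) For r ∈ ℤ_38 and a ∈ I: r·a ∈ I? Yes

Yes, I is an ideal of ℤ_38


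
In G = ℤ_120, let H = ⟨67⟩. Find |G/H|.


|⟨67⟩| = n / gcd(67, 120) = 120 / 1 = 120
H is normal (ℤ_120 is abelian).
|G/H| = |G| / |H| = 120 / 120 = 1

|G/H| = 1


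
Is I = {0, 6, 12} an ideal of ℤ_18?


Check ideal conditions for I = {0, 6, 12} in ℤ_18:
(1) I is an additive subgroup? Yes
(2) For r ∈ ℤ_18 and a ∈ I: r·a ∈ I? Yes

Yes, I is an ideal of ℤ_18


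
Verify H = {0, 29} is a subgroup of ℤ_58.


Subgroup test for H = {0, 29} in (ℤ_58, +):
(1) 0 ∈ H? Yes
(2) Closure: for all a,b ∈ H, (a+b) mod 58 ∈ H? Yes
(3) Inverses: for all a ∈ H, -a mod 58 ∈ H? Yes

Yes, H is a subgroup of ℤ_58


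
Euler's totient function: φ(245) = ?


Factor n: 245 = 5 × 7^2
φ(n) = n · ∏(1 - 1/p) over distinct primes p | n
φ(245) = 245 · (1 - 1/5) · (1 - 1/7) = 168

φ(245) = 168


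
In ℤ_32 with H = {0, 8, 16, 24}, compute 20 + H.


20 + H = {20 + h (mod 32) : h ∈ H}
20+0=20, 20+8=28, 20+16=4, 20+24=12
20 + H = {4, 12, 20, 28} = 4 + H

20 + H = {4, 12, 20, 28}


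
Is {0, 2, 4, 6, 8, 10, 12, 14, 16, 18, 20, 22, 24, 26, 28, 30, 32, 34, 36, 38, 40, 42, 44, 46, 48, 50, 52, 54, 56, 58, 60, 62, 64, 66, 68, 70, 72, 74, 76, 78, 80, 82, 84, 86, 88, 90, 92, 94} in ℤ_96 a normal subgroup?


H = {0, 2, 4, 6, 8, 10, 12, 14, 16, 18, 20, 22, 24, 26, 28, 30, 32, 34, 36, 38, 40, 42, 44, 46, 48, 50, 52, 54, 56, 58, 60, 62, 64, 66, 68, 70, 72, 74, 76, 78, 80, 82, 84, 86, 88, 90, 92, 94} in ℤ_96
ℤ_96 is abelian; every subgroup of an abelian group is normal

Yes, normal subgroup


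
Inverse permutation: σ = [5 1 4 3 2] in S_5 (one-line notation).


To find σ⁻¹, swap domain and range:
σ(1) = 5 → σ⁻¹(5) = 1
σ(2) = 1 → σ⁻¹(1) = 2
σ(3) = 4 → σ⁻¹(4) = 3
σ(4) = 3 → σ⁻¹(3) = 4
σ(5) = 2 → σ⁻¹(2) = 5

σ⁻¹ = [2 5 4 3 1]


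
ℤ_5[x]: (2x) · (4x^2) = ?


Expand and collect like terms; reduce coefficients mod 5:
x^0: 0·0 = 0 ≡ 0 (mod 5)
x^1: 0·0 + 2·0 = 0 ≡ 0 (mod 5)
x^2: 0·4 + 2·0 = 0 ≡ 0 (mod 5)
x^3: 2·4 = 8 ≡ 3 (mod 5)
Result: 3x^3

f · g = 3x^3


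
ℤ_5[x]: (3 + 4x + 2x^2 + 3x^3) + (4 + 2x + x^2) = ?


Add coefficients mod 5:
x^0: 3 + 4 = 2 (mod 5)
x^1: 4 + 2 = 1 (mod 5)
x^2: 2 + 1 = 3 (mod 5)
x^3: 3 + 0 = 3 (mod 5)
Result: 2 + x + 3x^2 + 3x^3

f + g = 2 + x + 3x^2 + 3x^3


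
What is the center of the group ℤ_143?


Z(G) = {g ∈ G | gx = xg for all x ∈ G}
ℤ_143 is abelian, so Z(G) = G

Z(ℤ_143) = ℤ_143


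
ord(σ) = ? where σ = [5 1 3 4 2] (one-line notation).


Cycle decomposition: (1 5 2)
Cycle lengths: 3
Order = lcm(3) = 3

ord(σ) = 3


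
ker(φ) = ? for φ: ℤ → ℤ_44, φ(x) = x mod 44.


Kernel = preimage of identity
ker(φ) = {x ∈ ℤ : x ≡ 0 (mod 44)} = 44ℤ = {0, ±44, ±88, ...}

ker(φ) = 44ℤ


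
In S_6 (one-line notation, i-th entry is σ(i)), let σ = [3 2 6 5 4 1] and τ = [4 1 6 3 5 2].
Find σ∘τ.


σ∘τ: apply τ first, then σ
1 →τ 4 →σ 5
2 →τ 1 →σ 3
3 →τ 6 →σ 1
4 →τ 3 →σ 6
5 →τ 5 →σ 4
6 →τ 2 →σ 2

σ∘τ = [5 3 1 6 4 2]


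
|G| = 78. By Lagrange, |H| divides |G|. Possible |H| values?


Lagrange's theorem: |H| divides |G|
|G| = 78
Divisors of 78: 1, 2, 3, 6, 13, 26, 39, 78

Possible subgroup orders: {1, 2, 3, 6, 13, 26, 39, 78}


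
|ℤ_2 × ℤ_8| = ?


|A × B| = |A| · |B|
|ℤ_2 × ℤ_8| = 2 × 8 = 16

|ℤ_2 × ℤ_8| = 16


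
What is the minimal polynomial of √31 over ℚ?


√31 satisfies x² - 31 = 0, irreducible over ℚ since 31 is squarefree

Minimal polynomial: x² - 31


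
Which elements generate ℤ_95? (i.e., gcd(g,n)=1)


g generates ℤ_n iff gcd(g,n) = 1
Prime factors of 95: 5, 19
Generators are g ∈ {1,...,94} not divisible by any of these primes.
Generators: {1, 2, 3, 4, 6, 7, 8, 9, 11, 12, 13, 14, 16, 17, 18, 21, 22, 23, 24, 26, 27, 28, 29, 31, 32, 33, 34, 36, 37, 39, 41, 42, 43, 44, 46, 47, 48, 49, 51, 52, 53, 54, 56, 58, 59, 61, 62, 63, 64, 66, 67, 68, 69, 71, 72, 73, 74, 77, 78, 79, 81, 82, 83, 84, 86, 87, 88, 89, 91, 92, 93, 94}
Number of generators = φ(95) = 72

Generators of ℤ_95 = {1, 2, 3, 4, 6, 7, 8, 9, 11, 12, 13, 14, 16, 17, 18, 21, 22, 23, 24, 26, 27, 28, 29, 31, 32, 33, 34, 36, 37, 39, 41, 42, 43, 44, 46, 47, 48, 49, 51, 52, 53, 54, 56, 58, 59, 61, 62, 63, 64, 66, 67, 68, 69, 71, 72, 73, 74, 77, 78, 79, 81, 82, 83, 84, 86, 87, 88, 89, 91, 92, 93, 94}


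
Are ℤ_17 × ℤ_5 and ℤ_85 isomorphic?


Comparing ℤ_17 × ℤ_5 and ℤ_85:
gcd(17,5) = 1, so ℤ_17 × ℤ_5 ≅ ℤ_85 (CRT)

Yes, ℤ_17 × ℤ_5 ≅ ℤ_85


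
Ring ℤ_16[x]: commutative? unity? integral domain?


ℤ_16 has zero divisors (2·8 ≡ 0), and these lift to constant zero divisors in ℤ_16[x]; so not an integral domain
Commutative: Yes
Integral domain: No
Has unity: Yes

ℤ_16[x]: Commutative=Yes, Unity=Yes


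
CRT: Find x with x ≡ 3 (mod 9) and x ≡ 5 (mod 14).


m₁ = 9, m₂ = 14, gcd = 1, so CRT applies. M = m₁·m₂ = 126
Let M₁ = M/m₁ = 14, M₂ = M/m₂ = 9
Find y₁ ≡ M₁⁻¹ (mod m₁): 14⁻¹ ≡ 2 (mod 9)
Find y₂ ≡ M₂⁻¹ (mod m₂): 9⁻¹ ≡ 11 (mod 14)
x = a₁·M₁·y₁ + a₂·M₂·y₂ = 3·14·2 + 5·9·11 = 579
Reduce mod 126: x ≡ 75
Check: 75 mod 9 = 3 ✓, 75 mod 14 = 5 ✓

x ≡ 75 (mod 126)


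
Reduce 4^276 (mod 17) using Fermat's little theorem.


Fermat's little theorem: if p is prime and gcd(a,p)=1, then a^(p-1) ≡ 1 (mod p)
p = 17 is prime, gcd(4,17) = 1
Reduce exponent: 276 mod 16 = 4
So 4^276 ≡ 4^4 (mod 17)
4^4 mod 17 = 1

4^276 ≡ 1 (mod 17)


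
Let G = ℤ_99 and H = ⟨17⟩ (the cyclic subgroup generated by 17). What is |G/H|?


|⟨17⟩| = n / gcd(17, 99) = 99 / 1 = 99
H is normal (ℤ_99 is abelian).
|G/H| = |G| / |H| = 99 / 99 = 1

|G/H| = 1


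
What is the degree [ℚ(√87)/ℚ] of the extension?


√87 has minimal polynomial x² - 87 (irreducible over ℚ since 87 is squarefree)

[ℚ(√87)/ℚ] = 2


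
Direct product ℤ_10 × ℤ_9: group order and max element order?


|ℤ_10 × ℤ_9| = 10 × 9 = 90
Max element order = lcm(10,9) = 90
Cyclic? Yes (gcd=1)

|ℤ_10×ℤ_9| = 90, max element order = 90


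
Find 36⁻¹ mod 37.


Use the extended Euclidean algorithm to write 1 = 36·s + 37·t; then s mod 37 is the inverse.
Euclidean algorithm:
  36 = 0·37 + 36
  37 = 1·36 + 1
  36 = 36·1 + 0
gcd(36,37) = 1
Back-substitution gives: 36·(-1) + 37·(1) = 1
So 36⁻¹ ≡ -1 ≡ 36 (mod 37)
Check: 36 × 36 = 1296 ≡ 1 (mod 37) ✓

36⁻¹ ≡ 36 (mod 37)


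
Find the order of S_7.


|S_n| = n! (number of permutations of n symbols)
|S_7| = 7! = 5040

|S_7| = 5040


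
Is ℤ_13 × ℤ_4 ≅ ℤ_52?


Comparing ℤ_13 × ℤ_4 and ℤ_52:
gcd(13,4) = 1, so ℤ_13 × ℤ_4 ≅ ℤ_52 (CRT)

Yes, ℤ_13 × ℤ_4 ≅ ℤ_52


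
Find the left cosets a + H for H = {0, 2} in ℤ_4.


H = {0, 2}, |H| = 2
Number of cosets = |G|/|H| = 4/2 = 2
0 + H = {0, 2}
1 + H = {1, 3}

Cosets: 0+H={0,2}; 1+H={1,3}


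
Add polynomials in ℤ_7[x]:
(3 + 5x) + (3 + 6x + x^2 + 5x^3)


Add coefficients mod 7:
x^0: 3 + 3 = 6 (mod 7)
x^1: 5 + 6 = 4 (mod 7)
x^2: 0 + 1 = 1 (mod 7)
x^3: 0 + 5 = 5 (mod 7)
Result: 6 + 4x + x^2 + 5x^3

f + g = 6 + 4x + x^2 + 5x^3


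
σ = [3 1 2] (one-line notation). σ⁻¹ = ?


To find σ⁻¹, swap domain and range:
σ(1) = 3 → σ⁻¹(3) = 1
σ(2) = 1 → σ⁻¹(1) = 2
σ(3) = 2 → σ⁻¹(2) = 3

σ⁻¹ = [2 3 1]


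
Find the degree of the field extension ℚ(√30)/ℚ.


√30 has minimal polynomial x² - 30 (irreducible over ℚ since 30 is squarefree)

[ℚ(√30)/ℚ] = 2


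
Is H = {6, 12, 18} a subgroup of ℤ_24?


Subgroup test for H = {6, 12, 18} in (ℤ_24, +):
(1) 0 ∈ H? No
(2) Closure: for all a,b ∈ H, (a+b) mod 24 ∈ H? No  [counterexample: 6 + 18 = 0 ∉ H]
(3) Inverses: for all a ∈ H, -a mod 24 ∈ H? Yes

No, H is not a subgroup of ℤ_24


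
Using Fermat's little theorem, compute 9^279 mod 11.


Fermat's little theorem: if p is prime and gcd(a,p)=1, then a^(p-1) ≡ 1 (mod p)
p = 11 is prime, gcd(9,11) = 1
Reduce exponent: 279 mod 10 = 9
So 9^279 ≡ 9^9 (mod 11)
9^9 mod 11 = 5

9^279 ≡ 5 (mod 11)


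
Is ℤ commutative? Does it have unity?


integers form a commutative ring with unity 1; no zero divisors
Commutative: Yes
Integral domain: Yes
Has unity: Yes

ℤ: Commutative=Yes, Unity=Yes


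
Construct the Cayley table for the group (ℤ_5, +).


Elements: {0, 1, 2, 3, 4}
Operation: addition mod 5
Entry (a, b) = (a + b) mod 5

Cayley table:
  | 0 | 1 | 2 | 3 | 4
0 | 0 | 1 | 2 | 3 | 4
1 | 1 | 2 | 3 | 4 | 0
2 | 2 | 3 | 4 | 0 | 1
3 | 3 | 4 | 0 | 1 | 2
4 | 4 | 0 | 1 | 2 | 3


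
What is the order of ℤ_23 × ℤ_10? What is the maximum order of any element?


|ℤ_23 × ℤ_10| = 23 × 10 = 230
Max element order = lcm(23,10) = 230
Cyclic? Yes (gcd=1)

|ℤ_23×ℤ_10| = 230, max element order = 230


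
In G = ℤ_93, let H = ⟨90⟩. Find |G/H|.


|⟨90⟩| = n / gcd(90, 93) = 93 / 3 = 31
H is normal (ℤ_93 is abelian).
|G/H| = |G| / |H| = 93 / 31 = 3

|G/H| = 3


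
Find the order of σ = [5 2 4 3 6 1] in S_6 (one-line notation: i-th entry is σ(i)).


Cycle decomposition: (1 5 6) (3 4)
Cycle lengths: 3, 2
Order = lcm(3, 2) = 6

ord(σ) = 6


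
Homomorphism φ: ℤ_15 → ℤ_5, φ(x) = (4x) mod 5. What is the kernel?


Kernel = preimage of identity
ker(φ) = {x ∈ ℤ_15 : 4x ≡ 0 (mod 5)}. Since 5 | 15, φ is well-defined. The kernel is the cyclic subgroup ⟨5⟩ of ℤ_15 (order 3), i.e. {0, 5, 10}

ker(φ) = {0, 5, 10}


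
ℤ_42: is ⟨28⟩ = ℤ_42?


g generates ℤ_n iff gcd(g, n) = 1
gcd(28, 42) = 14
Since gcd = 14 ≠ 1, ⟨28⟩ has order 3 < 42, so 28 is not a generator.

No, 28 does not generate ℤ_42


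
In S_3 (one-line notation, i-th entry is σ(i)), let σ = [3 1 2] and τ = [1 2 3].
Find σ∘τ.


σ∘τ: apply τ first, then σ
1 →τ 1 →σ 3
2 →τ 2 →σ 1
3 →τ 3 →σ 2

σ∘τ = [3 1 2]


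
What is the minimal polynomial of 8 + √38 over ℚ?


Let α = 8 + √38. Then α - 8 = √38, so (α - 8)² = 38, giving α² - 16α + 26 = 0. Degree 2 and α ∉ ℚ, so this is the minimal polynomial.

Minimal polynomial: x² - 16x + 26


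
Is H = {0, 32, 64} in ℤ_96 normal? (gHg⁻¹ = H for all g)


H = {0, 32, 64} in ℤ_96
ℤ_96 is abelian; every subgroup of an abelian group is normal

Yes, normal subgroup


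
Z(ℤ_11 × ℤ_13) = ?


Z(G) = {g ∈ G | gx = xg for all x ∈ G}
Direct product of abelian groups is abelian, so Z(G) = G

Z(ℤ_11 × ℤ_13) = ℤ_11 × ℤ_13


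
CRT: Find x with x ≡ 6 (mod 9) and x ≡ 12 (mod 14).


m₁ = 9, m₂ = 14, gcd = 1, so CRT applies. M = m₁·m₂ = 126
Let M₁ = M/m₁ = 14, M₂ = M/m₂ = 9
Find y₁ ≡ M₁⁻¹ (mod m₁): 14⁻¹ ≡ 2 (mod 9)
Find y₂ ≡ M₂⁻¹ (mod m₂): 9⁻¹ ≡ 11 (mod 14)
x = a₁·M₁·y₁ + a₂·M₂·y₂ = 6·14·2 + 12·9·11 = 1356
Reduce mod 126: x ≡ 96
Check: 96 mod 9 = 6 ✓, 96 mod 14 = 12 ✓

x ≡ 96 (mod 126)


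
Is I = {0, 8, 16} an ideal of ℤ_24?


Check ideal conditions for I = {0, 8, 16} in ℤ_24:
(1) I is an additive subgroup? Yes
(2) For r ∈ ℤ_24 and a ∈ I: r·a ∈ I? Yes

Yes, I is an ideal of ℤ_24


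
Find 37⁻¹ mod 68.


Use the extended Euclidean algorithm to write 1 = 37·s + 68·t; then s mod 68 is the inverse.
Euclidean algorithm:
  37 = 0·68 + 37
  68 = 1·37 + 31
  37 = 1·31 + 6
  31 = 5·6 + 1
  6 = 6·1 + 0
gcd(37,68) = 1
Back-substitution gives: 37·(-11) + 68·(6) = 1
So 37⁻¹ ≡ -11 ≡ 57 (mod 68)
Check: 37 × 57 = 2109 ≡ 1 (mod 68) ✓

37⁻¹ ≡ 57 (mod 68)


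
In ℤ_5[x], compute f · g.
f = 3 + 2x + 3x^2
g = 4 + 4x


Expand and collect like terms; reduce coefficients mod 5:
x^0: 3·4 = 12 ≡ 2 (mod 5)
x^1: 3·4 + 2·4 = 20 ≡ 0 (mod 5)
x^2: 2·4 + 3·4 = 20 ≡ 0 (mod 5)
x^3: 3·4 = 12 ≡ 2 (mod 5)
Result: 2 + 2x^3

f · g = 2 + 2x^3


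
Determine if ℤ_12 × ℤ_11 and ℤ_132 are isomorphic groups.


Comparing ℤ_12 × ℤ_11 and ℤ_132:
gcd(12,11) = 1, so ℤ_12 × ℤ_11 ≅ ℤ_132 (CRT)

Yes, ℤ_12 × ℤ_11 ≅ ℤ_132


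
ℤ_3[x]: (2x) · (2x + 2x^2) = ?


Expand and collect like terms; reduce coefficients mod 3:
x^0: 0·0 = 0 ≡ 0 (mod 3)
x^1: 0·2 + 2·0 = 0 ≡ 0 (mod 3)
x^2: 0·2 + 2·2 = 4 ≡ 1 (mod 3)
x^3: 2·2 = 4 ≡ 1 (mod 3)
Result: x^2 + x^3

f · g = x^2 + x^3


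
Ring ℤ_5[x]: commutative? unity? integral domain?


ℤ_5 is a field (n prime), so ℤ_5[x] is a commutative integral domain with unity
Commutative: Yes
Integral domain: Yes
Has unity: Yes

ℤ_5[x]: Commutative=Yes, Unity=Yes


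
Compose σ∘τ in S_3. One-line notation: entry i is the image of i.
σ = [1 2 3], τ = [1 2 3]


σ∘τ: apply τ first, then σ
1 →τ 1 →σ 1
2 →τ 2 →σ 2
3 →τ 3 →σ 3

σ∘τ = [1 2 3]


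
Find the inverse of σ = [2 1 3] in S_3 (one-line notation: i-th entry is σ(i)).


To find σ⁻¹, swap domain and range:
σ(1) = 2 → σ⁻¹(2) = 1
σ(2) = 1 → σ⁻¹(1) = 2
σ(3) = 3 → σ⁻¹(3) = 3

σ⁻¹ = [2 1 3]


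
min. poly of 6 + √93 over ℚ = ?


Let α = 6 + √93. Then α - 6 = √93, so (α - 6)² = 93, giving α² - 12α - 57 = 0. Degree 2 and α ∉ ℚ, so this is the minimal polynomial.

Minimal polynomial: x² - 12x - 57


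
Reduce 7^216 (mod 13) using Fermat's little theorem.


Fermat's little theorem: if p is prime and gcd(a,p)=1, then a^(p-1) ≡ 1 (mod p)
p = 13 is prime, gcd(7,13) = 1
Reduce exponent: 216 mod 12 = 0
So 7^216 ≡ 7^0 (mod 13)
7^0 = 1

7^216 ≡ 1 (mod 13)


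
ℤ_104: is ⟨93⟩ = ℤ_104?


g generates ℤ_n iff gcd(g, n) = 1
gcd(93, 104) = 1
Since gcd = 1, 93 is a generator.

Yes, 93 generates ℤ_104


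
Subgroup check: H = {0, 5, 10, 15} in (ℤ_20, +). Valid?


Subgroup test for H = {0, 5, 10, 15} in (ℤ_20, +):
(1) 0 ∈ H? Yes
(2) Closure: for all a,b ∈ H, (a+b) mod 20 ∈ H? Yes
(3) Inverses: for all a ∈ H, -a mod 20 ∈ H? Yes

Yes, H is a subgroup of ℤ_20


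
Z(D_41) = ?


Z(G) = {g ∈ G | gx = xg for all x ∈ G}
For odd n, Z(D_n) = {e}: no nontrivial rotation commutes with all reflections

Z(D_41) = {e}


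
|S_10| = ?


|S_n| = n! (number of permutations of n symbols)
|S_10| = 10! = 3628800

|S_10| = 3628800


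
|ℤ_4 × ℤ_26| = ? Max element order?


|ℤ_4 × ℤ_26| = 4 × 26 = 104
Max element order = lcm(4,26) = 52
Cyclic? No (gcd=2)

|ℤ_4×ℤ_26| = 104, max element order = 52


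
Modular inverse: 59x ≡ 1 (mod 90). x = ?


Use the extended Euclidean algorithm to write 1 = 59·s + 90·t; then s mod 90 is the inverse.
Euclidean algorithm:
  59 = 0·90 + 59
  90 = 1·59 + 31
  59 = 1·31 + 28
  31 = 1·28 + 3
  28 = 9·3 + 1
  3 = 3·1 + 0
gcd(59,90) = 1
Back-substitution gives: 59·(29) + 90·(-19) = 1
So 59⁻¹ ≡ 29 ≡ 29 (mod 90)
Check: 59 × 29 = 1711 ≡ 1 (mod 90) ✓

59⁻¹ ≡ 29 (mod 90)


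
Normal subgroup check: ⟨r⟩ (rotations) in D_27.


H = ⟨r⟩ (rotations) in D_27
The rotation subgroup ⟨r⟩ has index 2 in D_27, so it is normal

Yes, normal subgroup


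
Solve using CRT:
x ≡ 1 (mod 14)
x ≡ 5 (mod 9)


m₁ = 14, m₂ = 9, gcd = 1, so CRT applies. M = m₁·m₂ = 126
Let M₁ = M/m₁ = 9, M₂ = M/m₂ = 14
Find y₁ ≡ M₁⁻¹ (mod m₁): 9⁻¹ ≡ 11 (mod 14)
Find y₂ ≡ M₂⁻¹ (mod m₂): 14⁻¹ ≡ 2 (mod 9)
x = a₁·M₁·y₁ + a₂·M₂·y₂ = 1·9·11 + 5·14·2 = 239
Reduce mod 126: x ≡ 113
Check: 113 mod 14 = 1 ✓, 113 mod 9 = 5 ✓

x ≡ 113 (mod 126)


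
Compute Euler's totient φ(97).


Factor n: 97 = 97
φ(n) = n · ∏(1 - 1/p) over distinct primes p | n
φ(97) = 97 · (1 - 1/97) = 96

φ(97) = 96


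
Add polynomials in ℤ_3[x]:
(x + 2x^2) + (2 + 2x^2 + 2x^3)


Add coefficients mod 3:
x^0: 0 + 2 = 2 (mod 3)
x^1: 1 + 0 = 1 (mod 3)
x^2: 2 + 2 = 1 (mod 3)
x^3: 0 + 2 = 2 (mod 3)
Result: 2 + x + x^2 + 2x^3

f + g = 2 + x + x^2 + 2x^3


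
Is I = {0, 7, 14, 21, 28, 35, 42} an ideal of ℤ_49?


Check ideal conditions for I = {0, 7, 14, 21, 28, 35, 42} in ℤ_49:
(1) I is an additive subgroup? Yes
(2) For r ∈ ℤ_49 and a ∈ I: r·a ∈ I? Yes

Yes, I is an ideal of ℤ_49


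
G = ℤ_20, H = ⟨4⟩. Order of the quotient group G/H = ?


|⟨4⟩| = n / gcd(4, 20) = 20 / 4 = 5
H is normal (ℤ_20 is abelian).
|G/H| = |G| / |H| = 20 / 5 = 4

|G/H| = 4


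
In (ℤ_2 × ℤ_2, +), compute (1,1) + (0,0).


Operation: componentwise addition mod (2, 2)
(1,1) + (0,0) = ((a₁+b₁) mod 2, (a₂+b₂) mod 2) with a = (1,1), b = (0,0)

(1,1) + (0,0) = (1,1)


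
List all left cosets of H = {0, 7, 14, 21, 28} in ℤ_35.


H = {0, 7, 14, 21, 28}, |H| = 5
Number of cosets = |G|/|H| = 35/5 = 7
0 + H = {0, 7, 14, 21, 28}
1 + H = {1, 8, 15, 22, 29}
2 + H = {2, 9, 16, 23, 30}
3 + H = {3, 10, 17, 24, 31}
4 + H = {4, 11, 18, 25, 32}
5 + H = {5, 12, 19, 26, 33}
6 + H = {6, 13, 20, 27, 34}

Cosets: 0+H={0,7,14,21,28}; 1+H={1,8,15,22,29}; 2+H={2,9,16,23,30}; 3+H={3,10,17,24,31}; 4+H={4,11,18,25,32}; 5+H={5,12,19,26,33}; 6+H={6,13,20,27,34}


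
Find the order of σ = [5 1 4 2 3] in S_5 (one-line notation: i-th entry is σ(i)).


Cycle decomposition: (1 5 3 4 2)
Cycle lengths: 5
Order = lcm(5) = 5

ord(σ) = 5


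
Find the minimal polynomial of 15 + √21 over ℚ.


Let α = 15 + √21. Then α - 15 = √21, so (α - 15)² = 21, giving α² - 30α + 204 = 0. Degree 2 and α ∉ ℚ, so this is the minimal polynomial.

Minimal polynomial: x² - 30x + 204


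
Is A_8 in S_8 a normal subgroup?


H = A_8 in S_8
A_8 has index 2 in S_8, and every subgroup of index 2 is normal

Yes, normal subgroup


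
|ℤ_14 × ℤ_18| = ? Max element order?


|ℤ_14 × ℤ_18| = 14 × 18 = 252
Max element order = lcm(14,18) = 126
Cyclic? No (gcd=2)

|ℤ_14×ℤ_18| = 252, max element order = 126


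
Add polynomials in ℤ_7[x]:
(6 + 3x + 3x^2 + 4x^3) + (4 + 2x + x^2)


Add coefficients mod 7:
x^0: 6 + 4 = 3 (mod 7)
x^1: 3 + 2 = 5 (mod 7)
x^2: 3 + 1 = 4 (mod 7)
x^3: 4 + 0 = 4 (mod 7)
Result: 3 + 5x + 4x^2 + 4x^3

f + g = 3 + 5x + 4x^2 + 4x^3


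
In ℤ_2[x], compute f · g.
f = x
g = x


Expand and collect like terms; reduce coefficients mod 2:
x^0: 0·0 = 0 ≡ 0 (mod 2)
x^1: 0·1 + 1·0 = 0 ≡ 0 (mod 2)
x^2: 1·1 = 1 ≡ 1 (mod 2)
Result: x^2

f · g = x^2


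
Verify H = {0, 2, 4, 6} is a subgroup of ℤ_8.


Subgroup test for H = {0, 2, 4, 6} in (ℤ_8, +):
(1) 0 ∈ H? Yes
(2) Closure: for all a,b ∈ H, (a+b) mod 8 ∈ H? Yes
(3) Inverses: for all a ∈ H, -a mod 8 ∈ H? Yes

Yes, H is a subgroup of ℤ_8


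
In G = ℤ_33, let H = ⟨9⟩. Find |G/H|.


|⟨9⟩| = n / gcd(9, 33) = 33 / 3 = 11
H is normal (ℤ_33 is abelian).
|G/H| = |G| / |H| = 33 / 11 = 3

|G/H| = 3


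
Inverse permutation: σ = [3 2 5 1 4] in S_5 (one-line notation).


To find σ⁻¹, swap domain and range:
σ(1) = 3 → σ⁻¹(3) = 1
σ(2) = 2 → σ⁻¹(2) = 2
σ(3) = 5 → σ⁻¹(5) = 3
σ(4) = 1 → σ⁻¹(1) = 4
σ(5) = 4 → σ⁻¹(4) = 5

σ⁻¹ = [4 2 1 5 3]


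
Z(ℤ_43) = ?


Z(G) = {g ∈ G | gx = xg for all x ∈ G}
ℤ_43 is abelian, so Z(G) = G

Z(ℤ_43) = ℤ_43


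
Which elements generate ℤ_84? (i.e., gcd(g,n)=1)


g generates ℤ_n iff gcd(g,n) = 1
Prime factors of 84: 2, 3, 7
Generators are g ∈ {1,...,83} not divisible by any of these primes.
Generators: {1, 5, 11, 13, 17, 19, 23, 25, 29, 31, 37, 41, 43, 47, 53, 55, 59, 61, 65, 67, 71, 73, 79, 83}
Number of generators = φ(84) = 24

Generators of ℤ_84 = {1, 5, 11, 13, 17, 19, 23, 25, 29, 31, 37, 41, 43, 47, 53, 55, 59, 61, 65, 67, 71, 73, 79, 83}


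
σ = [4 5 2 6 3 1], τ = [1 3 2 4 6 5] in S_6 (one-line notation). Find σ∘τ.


σ∘τ: apply τ first, then σ
1 →τ 1 →σ 4
2 →τ 3 →σ 2
3 →τ 2 →σ 5
4 →τ 4 →σ 6
5 →τ 6 →σ 1
6 →τ 5 →σ 3

σ∘τ = [4 2 5 6 1 3]


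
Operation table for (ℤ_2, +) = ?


Elements: {0, 1}
Operation: addition mod 2
Entry (a, b) = (a + b) mod 2

Cayley table:
  | 0 | 1
0 | 0 | 1
1 | 1 | 0


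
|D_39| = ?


|D_n| = 2n (n rotations and n reflections)
|D_39| = 2×39 = 78

|D_39| = 78


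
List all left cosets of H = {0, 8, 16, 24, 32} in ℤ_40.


H = {0, 8, 16, 24, 32}, |H| = 5
Number of cosets = |G|/|H| = 40/5 = 8
0 + H = {0, 8, 16, 24, 32}
1 + H = {1, 9, 17, 25, 33}
2 + H = {2, 10, 18, 26, 34}
3 + H = {3, 11, 19, 27, 35}
4 + H = {4, 12, 20, 28, 36}
5 + H = {5, 13, 21, 29, 37}
6 + H = {6, 14, 22, 30, 38}
7 + H = {7, 15, 23, 31, 39}

Cosets: 0+H={0,8,16,24,32}; 1+H={1,9,17,25,33}; 2+H={2,10,18,26,34}; 3+H={3,11,19,27,35}; 4+H={4,12,20,28,36}; 5+H={5,13,21,29,37}; 6+H={6,14,22,30,38}; 7+H={7,15,23,31,39}


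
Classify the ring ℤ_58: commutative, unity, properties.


ℤ_58 is a commutative ring with unity 1; 58 = 2×29 is composite, so 2·29 ≡ 0 gives zero divisors (not an integral domain)
Commutative: Yes
Integral domain: No
Has unity: Yes

ℤ_58: Commutative=Yes, Unity=Yes


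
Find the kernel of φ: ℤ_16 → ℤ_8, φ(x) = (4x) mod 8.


Kernel = preimage of identity
ker(φ) = {x ∈ ℤ_16 : 4x ≡ 0 (mod 8)}. Since 8 | 16, φ is well-defined. The kernel is the cyclic subgroup ⟨2⟩ of ℤ_16 (order 8), i.e. {0, 2, 4, 6, 8, 10, 12, 14}

ker(φ) = {0, 2, 4, 6, 8, 10, 12, 14}


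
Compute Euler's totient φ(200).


Factor n: 200 = 2^3 × 5^2
φ(n) = n · ∏(1 - 1/p) over distinct primes p | n
φ(200) = 200 · (1 - 1/2) · (1 - 1/5) = 80

φ(200) = 80


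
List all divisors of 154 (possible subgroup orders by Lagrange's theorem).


Lagrange's theorem: |H| divides |G|
|G| = 154
Divisors of 154: 1, 2, 7, 11, 14, 22, 77, 154

Possible subgroup orders: {1, 2, 7, 11, 14, 22, 77, 154}


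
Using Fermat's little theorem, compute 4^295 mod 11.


Fermat's little theorem: if p is prime and gcd(a,p)=1, then a^(p-1) ≡ 1 (mod p)
p = 11 is prime, gcd(4,11) = 1
Reduce exponent: 295 mod 10 = 5
So 4^295 ≡ 4^5 (mod 11)
4^5 mod 11 = 1

4^295 ≡ 1 (mod 11)


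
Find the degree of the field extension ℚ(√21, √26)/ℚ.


[ℚ(√21,√26):ℚ] = [ℚ(√21,√26):ℚ(√21)]·[ℚ(√21):ℚ] = 2·2 = 4

[ℚ(√21, √26)/ℚ] = 4


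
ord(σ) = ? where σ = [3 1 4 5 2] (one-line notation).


Cycle decomposition: (1 3 4 5 2)
Cycle lengths: 5
Order = lcm(5) = 5

ord(σ) = 5


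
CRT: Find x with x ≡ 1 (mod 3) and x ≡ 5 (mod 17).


m₁ = 3, m₂ = 17, gcd = 1, so CRT applies. M = m₁·m₂ = 51
Let M₁ = M/m₁ = 17, M₂ = M/m₂ = 3
Find y₁ ≡ M₁⁻¹ (mod m₁): 17⁻¹ ≡ 2 (mod 3)
Find y₂ ≡ M₂⁻¹ (mod m₂): 3⁻¹ ≡ 6 (mod 17)
x = a₁·M₁·y₁ + a₂·M₂·y₂ = 1·17·2 + 5·3·6 = 124
Reduce mod 51: x ≡ 22
Check: 22 mod 3 = 1 ✓, 22 mod 17 = 5 ✓

x ≡ 22 (mod 51)


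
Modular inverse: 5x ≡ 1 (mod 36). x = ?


Use the extended Euclidean algorithm to write 1 = 5·s + 36·t; then s mod 36 is the inverse.
Euclidean algorithm:
  5 = 0·36 + 5
  36 = 7·5 + 1
  5 = 5·1 + 0
gcd(5,36) = 1
Back-substitution gives: 5·(-7) + 36·(1) = 1
So 5⁻¹ ≡ -7 ≡ 29 (mod 36)
Check: 5 × 29 = 145 ≡ 1 (mod 36) ✓

5⁻¹ ≡ 29 (mod 36)


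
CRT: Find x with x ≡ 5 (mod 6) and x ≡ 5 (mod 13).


m₁ = 6, m₂ = 13, gcd = 1, so CRT applies. M = m₁·m₂ = 78
Let M₁ = M/m₁ = 13, M₂ = M/m₂ = 6
Find y₁ ≡ M₁⁻¹ (mod m₁): 13⁻¹ ≡ 1 (mod 6)
Find y₂ ≡ M₂⁻¹ (mod m₂): 6⁻¹ ≡ 11 (mod 13)
x = a₁·M₁·y₁ + a₂·M₂·y₂ = 5·13·1 + 5·6·11 = 395
Reduce mod 78: x ≡ 5
Check: 5 mod 6 = 5 ✓, 5 mod 13 = 5 ✓

x ≡ 5 (mod 78)


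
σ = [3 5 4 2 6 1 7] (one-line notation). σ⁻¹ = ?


To find σ⁻¹, swap domain and range:
σ(1) = 3 → σ⁻¹(3) = 1
σ(2) = 5 → σ⁻¹(5) = 2
σ(3) = 4 → σ⁻¹(4) = 3
σ(4) = 2 → σ⁻¹(2) = 4
σ(5) = 6 → σ⁻¹(6) = 5
σ(6) = 1 → σ⁻¹(1) = 6
σ(7) = 7 → σ⁻¹(7) = 7

σ⁻¹ = [6 4 1 3 2 5 7]


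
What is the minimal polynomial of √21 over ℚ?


√21 satisfies x² - 21 = 0, irreducible over ℚ since 21 is squarefree

Minimal polynomial: x² - 21


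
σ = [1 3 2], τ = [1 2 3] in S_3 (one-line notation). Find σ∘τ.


σ∘τ: apply τ first, then σ
1 →τ 1 →σ 1
2 →τ 2 →σ 3
3 →τ 3 →σ 2

σ∘τ = [1 3 2]


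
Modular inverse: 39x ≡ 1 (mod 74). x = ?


Use the extended Euclidean algorithm to write 1 = 39·s + 74·t; then s mod 74 is the inverse.
Euclidean algorithm:
  39 = 0·74 + 39
  74 = 1·39 + 35
  39 = 1·35 + 4
  35 = 8·4 + 3
  4 = 1·3 + 1
  3 = 3·1 + 0
gcd(39,74) = 1
Back-substitution gives: 39·(19) + 74·(-10) = 1
So 39⁻¹ ≡ 19 ≡ 19 (mod 74)
Check: 39 × 19 = 741 ≡ 1 (mod 74) ✓

39⁻¹ ≡ 19 (mod 74)


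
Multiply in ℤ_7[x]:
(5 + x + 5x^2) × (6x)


Expand and collect like terms; reduce coefficients mod 7:
x^0: 5·0 = 0 ≡ 0 (mod 7)
x^1: 5·6 + 1·0 = 30 ≡ 2 (mod 7)
x^2: 1·6 + 5·0 = 6 ≡ 6 (mod 7)
x^3: 5·6 = 30 ≡ 2 (mod 7)
Result: 2x + 6x^2 + 2x^3

f · g = 2x + 6x^2 + 2x^3


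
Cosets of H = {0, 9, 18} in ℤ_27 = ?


H = {0, 9, 18}, |H| = 3
Number of cosets = |G|/|H| = 27/3 = 9
0 + H = {0, 9, 18}
1 + H = {1, 10, 19}
2 + H = {2, 11, 20}
3 + H = {3, 12, 21}
4 + H = {4, 13, 22}
5 + H = {5, 14, 23}
6 + H = {6, 15, 24}
7 + H = {7, 16, 25}
8 + H = {8, 17, 26}

Cosets: 0+H={0,9,18}; 1+H={1,10,19}; 2+H={2,11,20}; 3+H={3,12,21}; 4+H={4,13,22}; 5+H={5,14,23}; 6+H={6,15,24}; 7+H={7,16,25}; 8+H={8,17,26}


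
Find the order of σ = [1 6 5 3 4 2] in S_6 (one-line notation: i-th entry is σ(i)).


Cycle decomposition: (2 6) (3 5 4)
Cycle lengths: 2, 3
Order = lcm(2, 3) = 6

ord(σ) = 6
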